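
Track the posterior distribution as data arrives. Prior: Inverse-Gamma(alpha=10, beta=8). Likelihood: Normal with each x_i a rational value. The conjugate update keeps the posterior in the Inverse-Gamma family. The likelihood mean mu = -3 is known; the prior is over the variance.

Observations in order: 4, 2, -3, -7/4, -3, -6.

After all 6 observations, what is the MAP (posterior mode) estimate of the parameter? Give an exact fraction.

obs 1: x=4 → posterior Inverse-Gamma(21/2, 65/2)
obs 2: x=2 → posterior Inverse-Gamma(11, 45)
obs 3: x=-3 → posterior Inverse-Gamma(23/2, 45)
obs 4: x=-7/4 → posterior Inverse-Gamma(12, 1465/32)
obs 5: x=-3 → posterior Inverse-Gamma(25/2, 1465/32)
obs 6: x=-6 → posterior Inverse-Gamma(13, 1609/32)

1609/448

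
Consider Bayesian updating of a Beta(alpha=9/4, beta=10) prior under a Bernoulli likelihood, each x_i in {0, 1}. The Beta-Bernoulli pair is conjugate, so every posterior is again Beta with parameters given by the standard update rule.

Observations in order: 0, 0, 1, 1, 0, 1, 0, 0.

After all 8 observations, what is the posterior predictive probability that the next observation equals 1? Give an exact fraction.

obs 1: x=0 → posterior Beta(9/4, 11)
obs 2: x=0 → posterior Beta(9/4, 12)
obs 3: x=1 → posterior Beta(13/4, 12)
obs 4: x=1 → posterior Beta(17/4, 12)
obs 5: x=0 → posterior Beta(17/4, 13)
obs 6: x=1 → posterior Beta(21/4, 13)
obs 7: x=0 → posterior Beta(21/4, 14)
obs 8: x=0 → posterior Beta(21/4, 15)

7/27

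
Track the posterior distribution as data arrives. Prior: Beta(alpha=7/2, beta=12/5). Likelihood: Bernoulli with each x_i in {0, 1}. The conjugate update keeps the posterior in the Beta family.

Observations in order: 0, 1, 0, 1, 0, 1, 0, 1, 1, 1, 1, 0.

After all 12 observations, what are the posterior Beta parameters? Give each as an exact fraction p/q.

obs 1: x=0 → posterior Beta(7/2, 17/5)
obs 2: x=1 → posterior Beta(9/2, 17/5)
obs 3: x=0 → posterior Beta(9/2, 22/5)
obs 4: x=1 → posterior Beta(11/2, 22/5)
obs 5: x=0 → posterior Beta(11/2, 27/5)
obs 6: x=1 → posterior Beta(13/2, 27/5)
obs 7: x=0 → posterior Beta(13/2, 32/5)
obs 8: x=1 → posterior Beta(15/2, 32/5)
obs 9: x=1 → posterior Beta(17/2, 32/5)
obs 10: x=1 → posterior Beta(19/2, 32/5)
obs 11: x=1 → posterior Beta(21/2, 32/5)
obs 12: x=0 → posterior Beta(21/2, 37/5)

alpha=21/2, beta=37/5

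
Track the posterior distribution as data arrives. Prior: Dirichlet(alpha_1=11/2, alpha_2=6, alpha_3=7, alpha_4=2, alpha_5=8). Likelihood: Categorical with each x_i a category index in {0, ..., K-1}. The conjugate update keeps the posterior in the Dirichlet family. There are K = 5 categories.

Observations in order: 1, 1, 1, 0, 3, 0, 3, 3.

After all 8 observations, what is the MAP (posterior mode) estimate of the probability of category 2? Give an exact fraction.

obs 1: x=1 → posterior Dirichlet(11/2, 7, 7, 2, 8)
obs 2: x=1 → posterior Dirichlet(11/2, 8, 7, 2, 8)
obs 3: x=1 → posterior Dirichlet(11/2, 9, 7, 2, 8)
obs 4: x=0 → posterior Dirichlet(13/2, 9, 7, 2, 8)
obs 5: x=3 → posterior Dirichlet(13/2, 9, 7, 3, 8)
obs 6: x=0 → posterior Dirichlet(15/2, 9, 7, 3, 8)
obs 7: x=3 → posterior Dirichlet(15/2, 9, 7, 4, 8)
obs 8: x=3 → posterior Dirichlet(15/2, 9, 7, 5, 8)

4/21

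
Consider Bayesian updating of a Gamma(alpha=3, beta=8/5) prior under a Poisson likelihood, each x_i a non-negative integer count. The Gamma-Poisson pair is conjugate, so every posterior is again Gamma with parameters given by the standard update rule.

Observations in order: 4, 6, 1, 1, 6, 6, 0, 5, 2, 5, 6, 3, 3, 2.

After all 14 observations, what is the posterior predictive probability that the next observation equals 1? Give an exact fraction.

5061273619783700984546831052102975483119731391569620104306497419036131097450800040680146411627185438720/42679270570465710040456855513448246842178247448163261633421206787733841396034957296003416588301708303929

obs 1: x=4 → posterior Gamma(7, 13/5)
obs 2: x=6 → posterior Gamma(13, 18/5)
obs 3: x=1 → posterior Gamma(14, 23/5)
obs 4: x=1 → posterior Gamma(15, 28/5)
obs 5: x=6 → posterior Gamma(21, 33/5)
obs 6: x=6 → posterior Gamma(27, 38/5)
obs 7: x=0 → posterior Gamma(27, 43/5)
obs 8: x=5 → posterior Gamma(32, 48/5)
obs 9: x=2 → posterior Gamma(34, 53/5)
obs 10: x=5 → posterior Gamma(39, 58/5)
obs 11: x=6 → posterior Gamma(45, 63/5)
obs 12: x=3 → posterior Gamma(48, 68/5)
obs 13: x=3 → posterior Gamma(51, 73/5)
obs 14: x=2 → posterior Gamma(53, 78/5)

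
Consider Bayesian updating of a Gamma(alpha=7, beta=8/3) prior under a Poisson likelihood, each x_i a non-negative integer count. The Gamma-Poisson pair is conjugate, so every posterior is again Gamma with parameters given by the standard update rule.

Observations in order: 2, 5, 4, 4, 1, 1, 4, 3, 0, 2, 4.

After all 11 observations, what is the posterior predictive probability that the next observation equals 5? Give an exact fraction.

obs 1: x=2 → posterior Gamma(9, 11/3)
obs 2: x=5 → posterior Gamma(14, 14/3)
obs 3: x=4 → posterior Gamma(18, 17/3)
obs 4: x=4 → posterior Gamma(22, 20/3)
obs 5: x=1 → posterior Gamma(23, 23/3)
obs 6: x=1 → posterior Gamma(24, 26/3)
obs 7: x=4 → posterior Gamma(28, 29/3)
obs 8: x=3 → posterior Gamma(31, 32/3)
obs 9: x=0 → posterior Gamma(31, 35/3)
obs 10: x=2 → posterior Gamma(33, 38/3)
obs 11: x=4 → posterior Gamma(37, 41/3)

42883626643891154428501423748187884800417512064079174855623059579417/529641999886521191540600622203609513297050577613793271512116985069568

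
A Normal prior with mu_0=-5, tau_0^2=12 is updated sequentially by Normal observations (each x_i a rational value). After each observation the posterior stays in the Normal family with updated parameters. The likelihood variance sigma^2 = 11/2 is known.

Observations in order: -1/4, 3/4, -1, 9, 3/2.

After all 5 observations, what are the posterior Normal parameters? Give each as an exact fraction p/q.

mu_0=185/131, tau_0^2=132/131

obs 1: x=-1/4 → posterior Normal(-61/35, 132/35)
obs 2: x=3/4 → posterior Normal(-43/59, 132/59)
obs 3: x=-1 → posterior Normal(-67/83, 132/83)
obs 4: x=9 → posterior Normal(149/107, 132/107)
obs 5: x=3/2 → posterior Normal(185/131, 132/131)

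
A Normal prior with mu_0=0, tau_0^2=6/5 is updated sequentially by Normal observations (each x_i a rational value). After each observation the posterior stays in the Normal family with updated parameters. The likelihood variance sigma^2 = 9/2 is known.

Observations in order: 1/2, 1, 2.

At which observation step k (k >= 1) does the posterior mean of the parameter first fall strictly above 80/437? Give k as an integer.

obs 1: x=1/2 → posterior Normal(2/19, 18/19)
obs 2: x=1 → posterior Normal(6/23, 18/23)
obs 3: x=2 → posterior Normal(14/27, 2/3)

k = 2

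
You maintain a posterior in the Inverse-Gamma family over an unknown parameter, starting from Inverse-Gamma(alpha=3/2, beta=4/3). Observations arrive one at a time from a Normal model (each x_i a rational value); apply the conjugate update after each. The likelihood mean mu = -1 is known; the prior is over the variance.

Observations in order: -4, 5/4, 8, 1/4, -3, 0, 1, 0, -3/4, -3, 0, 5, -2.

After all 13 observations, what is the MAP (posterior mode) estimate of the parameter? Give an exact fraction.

obs 1: x=-4 → posterior Inverse-Gamma(2, 35/6)
obs 2: x=5/4 → posterior Inverse-Gamma(5/2, 803/96)
obs 3: x=8 → posterior Inverse-Gamma(3, 4691/96)
obs 4: x=1/4 → posterior Inverse-Gamma(7/2, 2383/48)
obs 5: x=-3 → posterior Inverse-Gamma(4, 2479/48)
obs 6: x=0 → posterior Inverse-Gamma(9/2, 2503/48)
obs 7: x=1 → posterior Inverse-Gamma(5, 2599/48)
obs 8: x=0 → posterior Inverse-Gamma(11/2, 2623/48)
obs 9: x=-3/4 → posterior Inverse-Gamma(6, 5249/96)
obs 10: x=-3 → posterior Inverse-Gamma(13/2, 5441/96)
obs 11: x=0 → posterior Inverse-Gamma(7, 5489/96)
obs 12: x=5 → posterior Inverse-Gamma(15/2, 7217/96)
obs 13: x=-2 → posterior Inverse-Gamma(8, 7265/96)

7265/864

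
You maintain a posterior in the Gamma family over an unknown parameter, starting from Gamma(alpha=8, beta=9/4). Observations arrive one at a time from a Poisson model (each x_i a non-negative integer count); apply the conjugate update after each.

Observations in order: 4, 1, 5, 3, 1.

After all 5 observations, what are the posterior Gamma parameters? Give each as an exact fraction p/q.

obs 1: x=4 → posterior Gamma(12, 13/4)
obs 2: x=1 → posterior Gamma(13, 17/4)
obs 3: x=5 → posterior Gamma(18, 21/4)
obs 4: x=3 → posterior Gamma(21, 25/4)
obs 5: x=1 → posterior Gamma(22, 29/4)

alpha=22, beta=29/4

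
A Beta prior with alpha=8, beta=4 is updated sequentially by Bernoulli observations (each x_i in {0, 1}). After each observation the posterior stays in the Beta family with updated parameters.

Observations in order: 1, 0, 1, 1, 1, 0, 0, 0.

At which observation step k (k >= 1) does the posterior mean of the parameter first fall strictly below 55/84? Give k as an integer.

obs 1: x=1 → posterior Beta(9, 4)
obs 2: x=0 → posterior Beta(9, 5)
obs 3: x=1 → posterior Beta(10, 5)
obs 4: x=1 → posterior Beta(11, 5)
obs 5: x=1 → posterior Beta(12, 5)
obs 6: x=0 → posterior Beta(12, 6)
obs 7: x=0 → posterior Beta(12, 7)
obs 8: x=0 → posterior Beta(12, 8)

k = 2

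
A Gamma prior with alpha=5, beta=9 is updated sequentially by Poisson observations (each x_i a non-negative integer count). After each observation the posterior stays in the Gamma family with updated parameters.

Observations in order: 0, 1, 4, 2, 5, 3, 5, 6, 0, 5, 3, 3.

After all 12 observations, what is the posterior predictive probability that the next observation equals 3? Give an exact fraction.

obs 1: x=0 → posterior Gamma(5, 10)
obs 2: x=1 → posterior Gamma(6, 11)
obs 3: x=4 → posterior Gamma(10, 12)
obs 4: x=2 → posterior Gamma(12, 13)
obs 5: x=5 → posterior Gamma(17, 14)
obs 6: x=3 → posterior Gamma(20, 15)
obs 7: x=5 → posterior Gamma(25, 16)
obs 8: x=6 → posterior Gamma(31, 17)
obs 9: x=0 → posterior Gamma(31, 18)
obs 10: x=5 → posterior Gamma(36, 19)
obs 11: x=3 → posterior Gamma(39, 20)
obs 12: x=3 → posterior Gamma(42, 21)

10274882743291133983663795247921505461369733698391058157541/58286497720718274810144680747395569695930243952961050902528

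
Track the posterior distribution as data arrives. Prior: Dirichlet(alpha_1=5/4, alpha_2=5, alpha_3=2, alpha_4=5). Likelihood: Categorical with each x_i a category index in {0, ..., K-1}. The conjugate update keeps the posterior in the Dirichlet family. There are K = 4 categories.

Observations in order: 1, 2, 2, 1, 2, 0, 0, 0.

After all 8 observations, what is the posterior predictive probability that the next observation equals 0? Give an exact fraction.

1/5

obs 1: x=1 → posterior Dirichlet(5/4, 6, 2, 5)
obs 2: x=2 → posterior Dirichlet(5/4, 6, 3, 5)
obs 3: x=2 → posterior Dirichlet(5/4, 6, 4, 5)
obs 4: x=1 → posterior Dirichlet(5/4, 7, 4, 5)
obs 5: x=2 → posterior Dirichlet(5/4, 7, 5, 5)
obs 6: x=0 → posterior Dirichlet(9/4, 7, 5, 5)
obs 7: x=0 → posterior Dirichlet(13/4, 7, 5, 5)
obs 8: x=0 → posterior Dirichlet(17/4, 7, 5, 5)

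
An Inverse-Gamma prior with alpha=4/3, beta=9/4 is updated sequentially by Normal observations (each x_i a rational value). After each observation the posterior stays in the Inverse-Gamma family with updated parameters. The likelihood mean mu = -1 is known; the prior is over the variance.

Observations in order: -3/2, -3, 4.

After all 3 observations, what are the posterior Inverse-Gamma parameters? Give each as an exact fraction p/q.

obs 1: x=-3/2 → posterior Inverse-Gamma(11/6, 19/8)
obs 2: x=-3 → posterior Inverse-Gamma(7/3, 35/8)
obs 3: x=4 → posterior Inverse-Gamma(17/6, 135/8)

alpha=17/6, beta=135/8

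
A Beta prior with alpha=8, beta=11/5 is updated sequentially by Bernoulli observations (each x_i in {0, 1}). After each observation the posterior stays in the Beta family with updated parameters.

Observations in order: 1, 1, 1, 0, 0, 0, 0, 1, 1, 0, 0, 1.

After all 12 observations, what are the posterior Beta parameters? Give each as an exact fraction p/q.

alpha=14, beta=41/5

obs 1: x=1 → posterior Beta(9, 11/5)
obs 2: x=1 → posterior Beta(10, 11/5)
obs 3: x=1 → posterior Beta(11, 11/5)
obs 4: x=0 → posterior Beta(11, 16/5)
obs 5: x=0 → posterior Beta(11, 21/5)
obs 6: x=0 → posterior Beta(11, 26/5)
obs 7: x=0 → posterior Beta(11, 31/5)
obs 8: x=1 → posterior Beta(12, 31/5)
obs 9: x=1 → posterior Beta(13, 31/5)
obs 10: x=0 → posterior Beta(13, 36/5)
obs 11: x=0 → posterior Beta(13, 41/5)
obs 12: x=1 → posterior Beta(14, 41/5)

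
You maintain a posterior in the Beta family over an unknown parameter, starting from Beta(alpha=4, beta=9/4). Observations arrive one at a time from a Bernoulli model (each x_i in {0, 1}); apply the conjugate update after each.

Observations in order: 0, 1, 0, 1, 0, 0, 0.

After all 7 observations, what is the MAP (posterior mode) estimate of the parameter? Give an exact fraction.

4/9

obs 1: x=0 → posterior Beta(4, 13/4)
obs 2: x=1 → posterior Beta(5, 13/4)
obs 3: x=0 → posterior Beta(5, 17/4)
obs 4: x=1 → posterior Beta(6, 17/4)
obs 5: x=0 → posterior Beta(6, 21/4)
obs 6: x=0 → posterior Beta(6, 25/4)
obs 7: x=0 → posterior Beta(6, 29/4)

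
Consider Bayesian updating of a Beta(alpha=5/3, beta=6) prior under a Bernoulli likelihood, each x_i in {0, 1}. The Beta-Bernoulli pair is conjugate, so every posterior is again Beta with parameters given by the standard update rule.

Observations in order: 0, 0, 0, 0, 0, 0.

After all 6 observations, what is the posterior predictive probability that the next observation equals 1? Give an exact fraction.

5/41

obs 1: x=0 → posterior Beta(5/3, 7)
obs 2: x=0 → posterior Beta(5/3, 8)
obs 3: x=0 → posterior Beta(5/3, 9)
obs 4: x=0 → posterior Beta(5/3, 10)
obs 5: x=0 → posterior Beta(5/3, 11)
obs 6: x=0 → posterior Beta(5/3, 12)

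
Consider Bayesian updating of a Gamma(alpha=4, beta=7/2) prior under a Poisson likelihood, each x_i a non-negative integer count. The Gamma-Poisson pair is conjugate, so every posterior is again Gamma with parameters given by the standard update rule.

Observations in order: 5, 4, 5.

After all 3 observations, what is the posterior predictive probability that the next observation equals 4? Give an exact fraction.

obs 1: x=5 → posterior Gamma(9, 9/2)
obs 2: x=4 → posterior Gamma(13, 11/2)
obs 3: x=5 → posterior Gamma(18, 13/2)

239305105993765332578512/1662628365039825439453125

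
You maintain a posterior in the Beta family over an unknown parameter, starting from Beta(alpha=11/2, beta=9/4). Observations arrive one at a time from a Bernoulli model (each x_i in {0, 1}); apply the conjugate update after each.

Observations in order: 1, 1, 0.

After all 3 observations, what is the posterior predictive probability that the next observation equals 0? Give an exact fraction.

obs 1: x=1 → posterior Beta(13/2, 9/4)
obs 2: x=1 → posterior Beta(15/2, 9/4)
obs 3: x=0 → posterior Beta(15/2, 13/4)

13/43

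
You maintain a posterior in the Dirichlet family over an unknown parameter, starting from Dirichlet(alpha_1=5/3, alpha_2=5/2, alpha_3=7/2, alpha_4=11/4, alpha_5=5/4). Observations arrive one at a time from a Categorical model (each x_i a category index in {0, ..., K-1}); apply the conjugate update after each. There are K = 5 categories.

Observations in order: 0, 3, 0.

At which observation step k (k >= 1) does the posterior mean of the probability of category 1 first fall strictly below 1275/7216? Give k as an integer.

obs 1: x=0 → posterior Dirichlet(8/3, 5/2, 7/2, 11/4, 5/4)
obs 2: x=3 → posterior Dirichlet(8/3, 5/2, 7/2, 15/4, 5/4)
obs 3: x=0 → posterior Dirichlet(11/3, 5/2, 7/2, 15/4, 5/4)

k = 3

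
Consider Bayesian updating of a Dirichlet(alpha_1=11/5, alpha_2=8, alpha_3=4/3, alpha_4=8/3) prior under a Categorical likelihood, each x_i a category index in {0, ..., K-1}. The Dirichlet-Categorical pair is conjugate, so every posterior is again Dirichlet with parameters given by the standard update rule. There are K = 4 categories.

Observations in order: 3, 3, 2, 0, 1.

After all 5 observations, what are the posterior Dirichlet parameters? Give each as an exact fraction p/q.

alpha_1=16/5, alpha_2=9, alpha_3=7/3, alpha_4=14/3

obs 1: x=3 → posterior Dirichlet(11/5, 8, 4/3, 11/3)
obs 2: x=3 → posterior Dirichlet(11/5, 8, 4/3, 14/3)
obs 3: x=2 → posterior Dirichlet(11/5, 8, 7/3, 14/3)
obs 4: x=0 → posterior Dirichlet(16/5, 8, 7/3, 14/3)
obs 5: x=1 → posterior Dirichlet(16/5, 9, 7/3, 14/3)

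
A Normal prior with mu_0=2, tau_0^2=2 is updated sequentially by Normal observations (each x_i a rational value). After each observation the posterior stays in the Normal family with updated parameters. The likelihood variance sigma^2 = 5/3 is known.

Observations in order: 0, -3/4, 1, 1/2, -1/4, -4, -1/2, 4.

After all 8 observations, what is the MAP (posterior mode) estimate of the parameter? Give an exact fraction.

obs 1: x=0 → posterior Normal(10/11, 10/11)
obs 2: x=-3/4 → posterior Normal(11/34, 10/17)
obs 3: x=1 → posterior Normal(1/2, 10/23)
obs 4: x=1/2 → posterior Normal(1/2, 10/29)
obs 5: x=-1/4 → posterior Normal(13/35, 2/7)
obs 6: x=-4 → posterior Normal(-11/41, 10/41)
obs 7: x=-1/2 → posterior Normal(-14/47, 10/47)
obs 8: x=4 → posterior Normal(10/53, 10/53)

10/53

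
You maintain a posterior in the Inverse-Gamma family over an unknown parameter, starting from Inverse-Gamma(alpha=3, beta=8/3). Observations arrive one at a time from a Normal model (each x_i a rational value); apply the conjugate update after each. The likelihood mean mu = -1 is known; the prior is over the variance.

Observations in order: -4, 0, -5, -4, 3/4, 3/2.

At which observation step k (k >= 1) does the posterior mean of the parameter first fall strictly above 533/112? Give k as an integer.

k = 4

obs 1: x=-4 → posterior Inverse-Gamma(7/2, 43/6)
obs 2: x=0 → posterior Inverse-Gamma(4, 23/3)
obs 3: x=-5 → posterior Inverse-Gamma(9/2, 47/3)
obs 4: x=-4 → posterior Inverse-Gamma(5, 121/6)
obs 5: x=3/4 → posterior Inverse-Gamma(11/2, 2083/96)
obs 6: x=3/2 → posterior Inverse-Gamma(6, 2383/96)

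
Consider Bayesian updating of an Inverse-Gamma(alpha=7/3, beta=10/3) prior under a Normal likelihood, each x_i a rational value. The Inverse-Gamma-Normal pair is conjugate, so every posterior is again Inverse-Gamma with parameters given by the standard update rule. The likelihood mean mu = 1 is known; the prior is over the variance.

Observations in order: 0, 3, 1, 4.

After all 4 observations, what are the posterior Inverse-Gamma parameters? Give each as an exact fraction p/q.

alpha=13/3, beta=31/3

obs 1: x=0 → posterior Inverse-Gamma(17/6, 23/6)
obs 2: x=3 → posterior Inverse-Gamma(10/3, 35/6)
obs 3: x=1 → posterior Inverse-Gamma(23/6, 35/6)
obs 4: x=4 → posterior Inverse-Gamma(13/3, 31/3)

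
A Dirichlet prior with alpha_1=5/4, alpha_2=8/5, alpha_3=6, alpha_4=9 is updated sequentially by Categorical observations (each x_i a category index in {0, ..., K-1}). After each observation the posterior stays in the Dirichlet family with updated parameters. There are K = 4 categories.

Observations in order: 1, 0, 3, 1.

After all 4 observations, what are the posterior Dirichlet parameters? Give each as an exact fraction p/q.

alpha_1=9/4, alpha_2=18/5, alpha_3=6, alpha_4=10

obs 1: x=1 → posterior Dirichlet(5/4, 13/5, 6, 9)
obs 2: x=0 → posterior Dirichlet(9/4, 13/5, 6, 9)
obs 3: x=3 → posterior Dirichlet(9/4, 13/5, 6, 10)
obs 4: x=1 → posterior Dirichlet(9/4, 18/5, 6, 10)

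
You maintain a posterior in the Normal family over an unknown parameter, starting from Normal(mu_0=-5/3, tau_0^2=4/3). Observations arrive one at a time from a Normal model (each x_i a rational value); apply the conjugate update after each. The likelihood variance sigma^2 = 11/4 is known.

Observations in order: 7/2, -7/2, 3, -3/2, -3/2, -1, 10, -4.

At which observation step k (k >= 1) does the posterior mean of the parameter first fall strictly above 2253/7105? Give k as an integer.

k = 7

obs 1: x=7/2 → posterior Normal(1/49, 44/49)
obs 2: x=-7/2 → posterior Normal(-11/13, 44/65)
obs 3: x=3 → posterior Normal(-7/81, 44/81)
obs 4: x=-3/2 → posterior Normal(-31/97, 44/97)
obs 5: x=-3/2 → posterior Normal(-55/113, 44/113)
obs 6: x=-1 → posterior Normal(-71/129, 44/129)
obs 7: x=10 → posterior Normal(89/145, 44/145)
obs 8: x=-4 → posterior Normal(25/161, 44/161)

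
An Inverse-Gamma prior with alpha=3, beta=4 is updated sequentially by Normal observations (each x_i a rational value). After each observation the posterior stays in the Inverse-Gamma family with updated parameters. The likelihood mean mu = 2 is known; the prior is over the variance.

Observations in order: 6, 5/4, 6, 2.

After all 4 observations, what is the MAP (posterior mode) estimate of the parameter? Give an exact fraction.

649/192

obs 1: x=6 → posterior Inverse-Gamma(7/2, 12)
obs 2: x=5/4 → posterior Inverse-Gamma(4, 393/32)
obs 3: x=6 → posterior Inverse-Gamma(9/2, 649/32)
obs 4: x=2 → posterior Inverse-Gamma(5, 649/32)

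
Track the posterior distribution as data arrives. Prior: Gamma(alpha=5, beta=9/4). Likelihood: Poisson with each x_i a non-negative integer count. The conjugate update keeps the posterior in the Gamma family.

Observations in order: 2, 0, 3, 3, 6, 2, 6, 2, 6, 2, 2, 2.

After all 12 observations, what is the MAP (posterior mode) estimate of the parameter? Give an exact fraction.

obs 1: x=2 → posterior Gamma(7, 13/4)
obs 2: x=0 → posterior Gamma(7, 17/4)
obs 3: x=3 → posterior Gamma(10, 21/4)
obs 4: x=3 → posterior Gamma(13, 25/4)
obs 5: x=6 → posterior Gamma(19, 29/4)
obs 6: x=2 → posterior Gamma(21, 33/4)
obs 7: x=6 → posterior Gamma(27, 37/4)
obs 8: x=2 → posterior Gamma(29, 41/4)
obs 9: x=6 → posterior Gamma(35, 45/4)
obs 10: x=2 → posterior Gamma(37, 49/4)
obs 11: x=2 → posterior Gamma(39, 53/4)
obs 12: x=2 → posterior Gamma(41, 57/4)

160/57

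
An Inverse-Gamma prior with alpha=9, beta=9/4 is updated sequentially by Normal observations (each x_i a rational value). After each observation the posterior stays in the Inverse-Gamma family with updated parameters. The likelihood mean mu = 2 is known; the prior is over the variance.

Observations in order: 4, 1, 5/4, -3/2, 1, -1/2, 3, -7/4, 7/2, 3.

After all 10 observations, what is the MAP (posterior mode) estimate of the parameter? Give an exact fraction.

383/240

obs 1: x=4 → posterior Inverse-Gamma(19/2, 17/4)
obs 2: x=1 → posterior Inverse-Gamma(10, 19/4)
obs 3: x=5/4 → posterior Inverse-Gamma(21/2, 161/32)
obs 4: x=-3/2 → posterior Inverse-Gamma(11, 357/32)
obs 5: x=1 → posterior Inverse-Gamma(23/2, 373/32)
obs 6: x=-1/2 → posterior Inverse-Gamma(12, 473/32)
obs 7: x=3 → posterior Inverse-Gamma(25/2, 489/32)
obs 8: x=-7/4 → posterior Inverse-Gamma(13, 357/16)
obs 9: x=7/2 → posterior Inverse-Gamma(27/2, 375/16)
obs 10: x=3 → posterior Inverse-Gamma(14, 383/16)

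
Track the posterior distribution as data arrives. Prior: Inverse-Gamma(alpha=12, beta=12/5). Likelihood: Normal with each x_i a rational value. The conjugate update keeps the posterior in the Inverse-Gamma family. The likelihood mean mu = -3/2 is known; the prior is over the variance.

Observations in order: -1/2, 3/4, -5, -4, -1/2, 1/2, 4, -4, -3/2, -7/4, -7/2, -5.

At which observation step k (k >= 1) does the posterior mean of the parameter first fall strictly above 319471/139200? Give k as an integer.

k = 8

obs 1: x=-1/2 → posterior Inverse-Gamma(25/2, 29/10)
obs 2: x=3/4 → posterior Inverse-Gamma(13, 869/160)
obs 3: x=-5 → posterior Inverse-Gamma(27/2, 1849/160)
obs 4: x=-4 → posterior Inverse-Gamma(14, 2349/160)
obs 5: x=-1/2 → posterior Inverse-Gamma(29/2, 2429/160)
obs 6: x=1/2 → posterior Inverse-Gamma(15, 2749/160)
obs 7: x=4 → posterior Inverse-Gamma(31/2, 5169/160)
obs 8: x=-4 → posterior Inverse-Gamma(16, 5669/160)
obs 9: x=-3/2 → posterior Inverse-Gamma(33/2, 5669/160)
obs 10: x=-7/4 → posterior Inverse-Gamma(17, 2837/80)
obs 11: x=-7/2 → posterior Inverse-Gamma(35/2, 2997/80)
obs 12: x=-5 → posterior Inverse-Gamma(18, 3487/80)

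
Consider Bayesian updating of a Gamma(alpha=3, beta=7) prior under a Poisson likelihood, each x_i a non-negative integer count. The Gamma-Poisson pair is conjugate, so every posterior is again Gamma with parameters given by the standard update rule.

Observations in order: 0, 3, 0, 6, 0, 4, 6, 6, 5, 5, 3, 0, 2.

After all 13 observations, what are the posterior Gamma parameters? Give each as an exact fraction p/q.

alpha=43, beta=20

obs 1: x=0 → posterior Gamma(3, 8)
obs 2: x=3 → posterior Gamma(6, 9)
obs 3: x=0 → posterior Gamma(6, 10)
obs 4: x=6 → posterior Gamma(12, 11)
obs 5: x=0 → posterior Gamma(12, 12)
obs 6: x=4 → posterior Gamma(16, 13)
obs 7: x=6 → posterior Gamma(22, 14)
obs 8: x=6 → posterior Gamma(28, 15)
obs 9: x=5 → posterior Gamma(33, 16)
obs 10: x=5 → posterior Gamma(38, 17)
obs 11: x=3 → posterior Gamma(41, 18)
obs 12: x=0 → posterior Gamma(41, 19)
obs 13: x=2 → posterior Gamma(43, 20)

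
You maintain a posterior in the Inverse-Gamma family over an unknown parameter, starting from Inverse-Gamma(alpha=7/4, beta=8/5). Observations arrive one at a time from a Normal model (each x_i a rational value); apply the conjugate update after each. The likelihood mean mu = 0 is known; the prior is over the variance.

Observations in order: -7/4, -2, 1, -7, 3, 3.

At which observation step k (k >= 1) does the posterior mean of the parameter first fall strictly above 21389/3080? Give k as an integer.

k = 4

obs 1: x=-7/4 → posterior Inverse-Gamma(9/4, 501/160)
obs 2: x=-2 → posterior Inverse-Gamma(11/4, 821/160)
obs 3: x=1 → posterior Inverse-Gamma(13/4, 901/160)
obs 4: x=-7 → posterior Inverse-Gamma(15/4, 4821/160)
obs 5: x=3 → posterior Inverse-Gamma(17/4, 5541/160)
obs 6: x=3 → posterior Inverse-Gamma(19/4, 6261/160)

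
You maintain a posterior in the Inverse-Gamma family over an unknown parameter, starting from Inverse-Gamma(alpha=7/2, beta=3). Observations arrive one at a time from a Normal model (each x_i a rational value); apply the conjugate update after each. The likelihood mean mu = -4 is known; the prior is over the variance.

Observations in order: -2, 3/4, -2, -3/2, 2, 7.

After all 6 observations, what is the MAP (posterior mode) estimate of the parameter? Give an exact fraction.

obs 1: x=-2 → posterior Inverse-Gamma(4, 5)
obs 2: x=3/4 → posterior Inverse-Gamma(9/2, 521/32)
obs 3: x=-2 → posterior Inverse-Gamma(5, 585/32)
obs 4: x=-3/2 → posterior Inverse-Gamma(11/2, 685/32)
obs 5: x=2 → posterior Inverse-Gamma(6, 1261/32)
obs 6: x=7 → posterior Inverse-Gamma(13/2, 3197/32)

3197/240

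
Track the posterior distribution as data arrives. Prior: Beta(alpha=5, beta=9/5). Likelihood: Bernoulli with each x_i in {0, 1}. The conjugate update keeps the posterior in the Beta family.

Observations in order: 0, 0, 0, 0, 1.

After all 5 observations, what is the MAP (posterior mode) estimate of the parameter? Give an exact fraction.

obs 1: x=0 → posterior Beta(5, 14/5)
obs 2: x=0 → posterior Beta(5, 19/5)
obs 3: x=0 → posterior Beta(5, 24/5)
obs 4: x=0 → posterior Beta(5, 29/5)
obs 5: x=1 → posterior Beta(6, 29/5)

25/49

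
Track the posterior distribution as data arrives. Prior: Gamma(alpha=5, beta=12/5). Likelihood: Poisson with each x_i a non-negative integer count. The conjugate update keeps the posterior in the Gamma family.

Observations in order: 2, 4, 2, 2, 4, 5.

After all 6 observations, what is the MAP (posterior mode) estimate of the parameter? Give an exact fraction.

115/42

obs 1: x=2 → posterior Gamma(7, 17/5)
obs 2: x=4 → posterior Gamma(11, 22/5)
obs 3: x=2 → posterior Gamma(13, 27/5)
obs 4: x=2 → posterior Gamma(15, 32/5)
obs 5: x=4 → posterior Gamma(19, 37/5)
obs 6: x=5 → posterior Gamma(24, 42/5)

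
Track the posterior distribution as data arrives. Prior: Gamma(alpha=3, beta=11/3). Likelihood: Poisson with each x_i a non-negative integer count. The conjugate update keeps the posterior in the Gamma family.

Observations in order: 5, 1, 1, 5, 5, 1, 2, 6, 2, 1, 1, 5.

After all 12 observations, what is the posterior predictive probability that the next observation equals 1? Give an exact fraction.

obs 1: x=5 → posterior Gamma(8, 14/3)
obs 2: x=1 → posterior Gamma(9, 17/3)
obs 3: x=1 → posterior Gamma(10, 20/3)
obs 4: x=5 → posterior Gamma(15, 23/3)
obs 5: x=5 → posterior Gamma(20, 26/3)
obs 6: x=1 → posterior Gamma(21, 29/3)
obs 7: x=2 → posterior Gamma(23, 32/3)
obs 8: x=6 → posterior Gamma(29, 35/3)
obs 9: x=2 → posterior Gamma(31, 38/3)
obs 10: x=1 → posterior Gamma(32, 41/3)
obs 11: x=1 → posterior Gamma(33, 44/3)
obs 12: x=5 → posterior Gamma(38, 47/3)

197511986609246638898489271385532012116632526980998186442338363673/909494701772928237915039062500000000000000000000000000000000000000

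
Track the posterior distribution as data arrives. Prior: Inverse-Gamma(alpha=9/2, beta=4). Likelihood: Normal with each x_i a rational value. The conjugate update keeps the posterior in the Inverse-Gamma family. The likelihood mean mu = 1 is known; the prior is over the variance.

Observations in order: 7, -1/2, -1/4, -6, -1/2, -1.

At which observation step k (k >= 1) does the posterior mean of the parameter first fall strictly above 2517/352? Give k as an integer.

obs 1: x=7 → posterior Inverse-Gamma(5, 22)
obs 2: x=-1/2 → posterior Inverse-Gamma(11/2, 185/8)
obs 3: x=-1/4 → posterior Inverse-Gamma(6, 765/32)
obs 4: x=-6 → posterior Inverse-Gamma(13/2, 1549/32)
obs 5: x=-1/2 → posterior Inverse-Gamma(7, 1585/32)
obs 6: x=-1 → posterior Inverse-Gamma(15/2, 1649/32)

k = 4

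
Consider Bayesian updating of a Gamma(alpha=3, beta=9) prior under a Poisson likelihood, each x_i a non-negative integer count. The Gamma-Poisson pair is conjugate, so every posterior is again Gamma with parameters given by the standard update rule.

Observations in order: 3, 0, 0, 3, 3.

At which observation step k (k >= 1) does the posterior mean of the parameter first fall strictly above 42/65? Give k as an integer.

k = 4

obs 1: x=3 → posterior Gamma(6, 10)
obs 2: x=0 → posterior Gamma(6, 11)
obs 3: x=0 → posterior Gamma(6, 12)
obs 4: x=3 → posterior Gamma(9, 13)
obs 5: x=3 → posterior Gamma(12, 14)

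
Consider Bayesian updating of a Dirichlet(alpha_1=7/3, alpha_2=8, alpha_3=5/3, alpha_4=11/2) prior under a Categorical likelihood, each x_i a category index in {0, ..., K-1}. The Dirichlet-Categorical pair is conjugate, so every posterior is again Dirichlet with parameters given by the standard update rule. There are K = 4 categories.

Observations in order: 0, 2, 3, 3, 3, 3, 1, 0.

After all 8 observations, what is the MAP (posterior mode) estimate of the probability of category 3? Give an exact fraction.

obs 1: x=0 → posterior Dirichlet(10/3, 8, 5/3, 11/2)
obs 2: x=2 → posterior Dirichlet(10/3, 8, 8/3, 11/2)
obs 3: x=3 → posterior Dirichlet(10/3, 8, 8/3, 13/2)
obs 4: x=3 → posterior Dirichlet(10/3, 8, 8/3, 15/2)
obs 5: x=3 → posterior Dirichlet(10/3, 8, 8/3, 17/2)
obs 6: x=3 → posterior Dirichlet(10/3, 8, 8/3, 19/2)
obs 7: x=1 → posterior Dirichlet(10/3, 9, 8/3, 19/2)
obs 8: x=0 → posterior Dirichlet(13/3, 9, 8/3, 19/2)

17/43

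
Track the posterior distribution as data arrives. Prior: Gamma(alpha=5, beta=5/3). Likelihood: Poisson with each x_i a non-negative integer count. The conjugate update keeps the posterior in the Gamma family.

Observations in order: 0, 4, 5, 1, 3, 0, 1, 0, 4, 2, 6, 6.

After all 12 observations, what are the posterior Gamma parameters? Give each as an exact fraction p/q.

alpha=37, beta=41/3

obs 1: x=0 → posterior Gamma(5, 8/3)
obs 2: x=4 → posterior Gamma(9, 11/3)
obs 3: x=5 → posterior Gamma(14, 14/3)
obs 4: x=1 → posterior Gamma(15, 17/3)
obs 5: x=3 → posterior Gamma(18, 20/3)
obs 6: x=0 → posterior Gamma(18, 23/3)
obs 7: x=1 → posterior Gamma(19, 26/3)
obs 8: x=0 → posterior Gamma(19, 29/3)
obs 9: x=4 → posterior Gamma(23, 32/3)
obs 10: x=2 → posterior Gamma(25, 35/3)
obs 11: x=6 → posterior Gamma(31, 38/3)
obs 12: x=6 → posterior Gamma(37, 41/3)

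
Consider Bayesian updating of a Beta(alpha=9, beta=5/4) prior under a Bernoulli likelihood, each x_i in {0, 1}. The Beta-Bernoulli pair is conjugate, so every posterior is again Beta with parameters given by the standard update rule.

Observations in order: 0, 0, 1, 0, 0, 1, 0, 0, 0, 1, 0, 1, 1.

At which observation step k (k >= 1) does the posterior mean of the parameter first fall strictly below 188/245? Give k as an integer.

obs 1: x=0 → posterior Beta(9, 9/4)
obs 2: x=0 → posterior Beta(9, 13/4)
obs 3: x=1 → posterior Beta(10, 13/4)
obs 4: x=0 → posterior Beta(10, 17/4)
obs 5: x=0 → posterior Beta(10, 21/4)
obs 6: x=1 → posterior Beta(11, 21/4)
obs 7: x=0 → posterior Beta(11, 25/4)
obs 8: x=0 → posterior Beta(11, 29/4)
obs 9: x=0 → posterior Beta(11, 33/4)
obs 10: x=1 → posterior Beta(12, 33/4)
obs 11: x=0 → posterior Beta(12, 37/4)
obs 12: x=1 → posterior Beta(13, 37/4)
obs 13: x=1 → posterior Beta(14, 37/4)

k = 2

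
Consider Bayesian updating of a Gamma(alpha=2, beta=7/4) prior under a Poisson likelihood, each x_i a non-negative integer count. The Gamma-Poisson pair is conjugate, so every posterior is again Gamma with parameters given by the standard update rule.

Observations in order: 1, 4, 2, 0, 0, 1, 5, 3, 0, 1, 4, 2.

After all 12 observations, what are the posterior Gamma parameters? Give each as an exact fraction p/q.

obs 1: x=1 → posterior Gamma(3, 11/4)
obs 2: x=4 → posterior Gamma(7, 15/4)
obs 3: x=2 → posterior Gamma(9, 19/4)
obs 4: x=0 → posterior Gamma(9, 23/4)
obs 5: x=0 → posterior Gamma(9, 27/4)
obs 6: x=1 → posterior Gamma(10, 31/4)
obs 7: x=5 → posterior Gamma(15, 35/4)
obs 8: x=3 → posterior Gamma(18, 39/4)
obs 9: x=0 → posterior Gamma(18, 43/4)
obs 10: x=1 → posterior Gamma(19, 47/4)
obs 11: x=4 → posterior Gamma(23, 51/4)
obs 12: x=2 → posterior Gamma(25, 55/4)

alpha=25, beta=55/4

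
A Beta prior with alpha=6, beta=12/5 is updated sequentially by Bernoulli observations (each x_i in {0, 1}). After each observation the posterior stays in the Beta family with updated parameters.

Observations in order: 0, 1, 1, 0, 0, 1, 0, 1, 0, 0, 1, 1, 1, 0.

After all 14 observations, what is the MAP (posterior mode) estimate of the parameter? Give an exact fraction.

obs 1: x=0 → posterior Beta(6, 17/5)
obs 2: x=1 → posterior Beta(7, 17/5)
obs 3: x=1 → posterior Beta(8, 17/5)
obs 4: x=0 → posterior Beta(8, 22/5)
obs 5: x=0 → posterior Beta(8, 27/5)
obs 6: x=1 → posterior Beta(9, 27/5)
obs 7: x=0 → posterior Beta(9, 32/5)
obs 8: x=1 → posterior Beta(10, 32/5)
obs 9: x=0 → posterior Beta(10, 37/5)
obs 10: x=0 → posterior Beta(10, 42/5)
obs 11: x=1 → posterior Beta(11, 42/5)
obs 12: x=1 → posterior Beta(12, 42/5)
obs 13: x=1 → posterior Beta(13, 42/5)
obs 14: x=0 → posterior Beta(13, 47/5)

10/17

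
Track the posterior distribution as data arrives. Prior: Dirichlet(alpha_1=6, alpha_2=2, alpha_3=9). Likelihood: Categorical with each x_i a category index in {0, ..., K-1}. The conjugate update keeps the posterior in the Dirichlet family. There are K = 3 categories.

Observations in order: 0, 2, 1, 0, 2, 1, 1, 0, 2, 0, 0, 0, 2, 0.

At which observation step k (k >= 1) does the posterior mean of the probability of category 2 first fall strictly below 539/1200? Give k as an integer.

obs 1: x=0 → posterior Dirichlet(7, 2, 9)
obs 2: x=2 → posterior Dirichlet(7, 2, 10)
obs 3: x=1 → posterior Dirichlet(7, 3, 10)
obs 4: x=0 → posterior Dirichlet(8, 3, 10)
obs 5: x=2 → posterior Dirichlet(8, 3, 11)
obs 6: x=1 → posterior Dirichlet(8, 4, 11)
obs 7: x=1 → posterior Dirichlet(8, 5, 11)
obs 8: x=0 → posterior Dirichlet(9, 5, 11)
obs 9: x=2 → posterior Dirichlet(9, 5, 12)
obs 10: x=0 → posterior Dirichlet(10, 5, 12)
obs 11: x=0 → posterior Dirichlet(11, 5, 12)
obs 12: x=0 → posterior Dirichlet(12, 5, 12)
obs 13: x=2 → posterior Dirichlet(12, 5, 13)
obs 14: x=0 → posterior Dirichlet(13, 5, 13)

k = 8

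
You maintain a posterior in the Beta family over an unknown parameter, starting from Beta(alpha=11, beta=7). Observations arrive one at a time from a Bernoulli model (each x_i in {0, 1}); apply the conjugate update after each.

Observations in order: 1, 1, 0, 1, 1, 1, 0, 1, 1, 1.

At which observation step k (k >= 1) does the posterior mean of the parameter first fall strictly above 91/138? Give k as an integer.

obs 1: x=1 → posterior Beta(12, 7)
obs 2: x=1 → posterior Beta(13, 7)
obs 3: x=0 → posterior Beta(13, 8)
obs 4: x=1 → posterior Beta(14, 8)
obs 5: x=1 → posterior Beta(15, 8)
obs 6: x=1 → posterior Beta(16, 8)
obs 7: x=0 → posterior Beta(16, 9)
obs 8: x=1 → posterior Beta(17, 9)
obs 9: x=1 → posterior Beta(18, 9)
obs 10: x=1 → posterior Beta(19, 9)

k = 6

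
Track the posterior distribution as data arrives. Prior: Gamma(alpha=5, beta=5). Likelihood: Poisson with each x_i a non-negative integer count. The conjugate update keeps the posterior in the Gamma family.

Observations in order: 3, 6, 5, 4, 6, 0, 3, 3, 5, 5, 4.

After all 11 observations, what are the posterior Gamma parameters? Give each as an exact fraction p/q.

alpha=49, beta=16

obs 1: x=3 → posterior Gamma(8, 6)
obs 2: x=6 → posterior Gamma(14, 7)
obs 3: x=5 → posterior Gamma(19, 8)
obs 4: x=4 → posterior Gamma(23, 9)
obs 5: x=6 → posterior Gamma(29, 10)
obs 6: x=0 → posterior Gamma(29, 11)
obs 7: x=3 → posterior Gamma(32, 12)
obs 8: x=3 → posterior Gamma(35, 13)
obs 9: x=5 → posterior Gamma(40, 14)
obs 10: x=5 → posterior Gamma(45, 15)
obs 11: x=4 → posterior Gamma(49, 16)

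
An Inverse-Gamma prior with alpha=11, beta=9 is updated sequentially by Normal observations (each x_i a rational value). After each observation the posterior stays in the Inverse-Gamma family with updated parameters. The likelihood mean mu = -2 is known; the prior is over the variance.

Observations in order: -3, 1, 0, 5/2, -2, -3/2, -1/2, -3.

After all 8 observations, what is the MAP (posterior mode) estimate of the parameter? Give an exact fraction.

223/128

obs 1: x=-3 → posterior Inverse-Gamma(23/2, 19/2)
obs 2: x=1 → posterior Inverse-Gamma(12, 14)
obs 3: x=0 → posterior Inverse-Gamma(25/2, 16)
obs 4: x=5/2 → posterior Inverse-Gamma(13, 209/8)
obs 5: x=-2 → posterior Inverse-Gamma(27/2, 209/8)
obs 6: x=-3/2 → posterior Inverse-Gamma(14, 105/4)
obs 7: x=-1/2 → posterior Inverse-Gamma(29/2, 219/8)
obs 8: x=-3 → posterior Inverse-Gamma(15, 223/8)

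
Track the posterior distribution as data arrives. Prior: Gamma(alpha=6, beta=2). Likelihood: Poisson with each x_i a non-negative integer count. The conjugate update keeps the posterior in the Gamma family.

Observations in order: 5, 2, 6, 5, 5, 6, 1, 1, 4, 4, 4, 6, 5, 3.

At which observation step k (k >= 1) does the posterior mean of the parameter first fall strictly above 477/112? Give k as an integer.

k = 6

obs 1: x=5 → posterior Gamma(11, 3)
obs 2: x=2 → posterior Gamma(13, 4)
obs 3: x=6 → posterior Gamma(19, 5)
obs 4: x=5 → posterior Gamma(24, 6)
obs 5: x=5 → posterior Gamma(29, 7)
obs 6: x=6 → posterior Gamma(35, 8)
obs 7: x=1 → posterior Gamma(36, 9)
obs 8: x=1 → posterior Gamma(37, 10)
obs 9: x=4 → posterior Gamma(41, 11)
obs 10: x=4 → posterior Gamma(45, 12)
obs 11: x=4 → posterior Gamma(49, 13)
obs 12: x=6 → posterior Gamma(55, 14)
obs 13: x=5 → posterior Gamma(60, 15)
obs 14: x=3 → posterior Gamma(63, 16)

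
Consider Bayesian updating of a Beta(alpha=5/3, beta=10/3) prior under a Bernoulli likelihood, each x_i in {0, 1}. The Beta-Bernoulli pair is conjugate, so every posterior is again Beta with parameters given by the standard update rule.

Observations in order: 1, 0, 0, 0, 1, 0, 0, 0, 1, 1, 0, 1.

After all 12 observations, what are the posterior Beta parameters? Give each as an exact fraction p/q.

obs 1: x=1 → posterior Beta(8/3, 10/3)
obs 2: x=0 → posterior Beta(8/3, 13/3)
obs 3: x=0 → posterior Beta(8/3, 16/3)
obs 4: x=0 → posterior Beta(8/3, 19/3)
obs 5: x=1 → posterior Beta(11/3, 19/3)
obs 6: x=0 → posterior Beta(11/3, 22/3)
obs 7: x=0 → posterior Beta(11/3, 25/3)
obs 8: x=0 → posterior Beta(11/3, 28/3)
obs 9: x=1 → posterior Beta(14/3, 28/3)
obs 10: x=1 → posterior Beta(17/3, 28/3)
obs 11: x=0 → posterior Beta(17/3, 31/3)
obs 12: x=1 → posterior Beta(20/3, 31/3)

alpha=20/3, beta=31/3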